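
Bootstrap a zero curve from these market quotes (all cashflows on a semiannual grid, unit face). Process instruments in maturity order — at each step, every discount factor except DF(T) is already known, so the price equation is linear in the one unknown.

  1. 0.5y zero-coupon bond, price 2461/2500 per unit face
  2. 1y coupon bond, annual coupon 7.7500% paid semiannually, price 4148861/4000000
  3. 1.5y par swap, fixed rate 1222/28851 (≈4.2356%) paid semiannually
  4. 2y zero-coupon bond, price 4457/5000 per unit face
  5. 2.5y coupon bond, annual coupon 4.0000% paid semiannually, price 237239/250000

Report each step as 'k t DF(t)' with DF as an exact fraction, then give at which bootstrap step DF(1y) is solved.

1 1/2 2461/2500
2 1 4809/5000
3 3/2 9389/10000
4 2 4457/5000
5 5/2 8563/10000
DF(1y) is solved at step 2

step 1 [0.5y] zero: DF = P = 2461/2500 ≈ 0.984400
step 2 [1y] bond c/2=31/800: DF=(4148861/4000000 − 31/800·(0.984400))/(1+31/800) = 4809/5000 ≈ 0.961800
step 3 [1.5y] swap r/2=611/28851: DF=(1 − 611/28851·(0.984400+0.961800))/(1+611/28851) = 9389/10000 ≈ 0.938900
step 4 [2y] zero: DF = P = 4457/5000 ≈ 0.891400
step 5 [2.5y] bond c/2=1/50: DF=(237239/250000 − 1/50·(0.984400+0.961800+0.938900+0.891400))/(1+1/50) = 8563/10000 ≈ 0.856300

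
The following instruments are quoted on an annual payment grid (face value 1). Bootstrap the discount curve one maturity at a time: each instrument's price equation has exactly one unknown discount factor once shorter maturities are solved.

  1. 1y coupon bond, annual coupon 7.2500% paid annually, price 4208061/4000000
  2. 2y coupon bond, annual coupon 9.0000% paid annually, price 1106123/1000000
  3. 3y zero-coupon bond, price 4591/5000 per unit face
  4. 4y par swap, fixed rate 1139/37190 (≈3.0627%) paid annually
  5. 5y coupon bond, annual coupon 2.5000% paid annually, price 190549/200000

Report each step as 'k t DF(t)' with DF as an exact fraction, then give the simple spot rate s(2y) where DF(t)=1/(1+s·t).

1 1 9809/10000
2 2 4669/5000
3 3 4591/5000
4 4 8861/10000
5 5 2097/2500
s(2y) = (1/(4669/5000) − 1)/(2) = 331/9338 ≈ 3.5447%

step 1 [1y] bond c/1=29/400: DF=(4208061/4000000 − 29/400·(0))/(1+29/400) = 9809/10000 ≈ 0.980900
step 2 [2y] bond c/1=9/100: DF=(1106123/1000000 − 9/100·(0.980900))/(1+9/100) = 4669/5000 ≈ 0.933800
step 3 [3y] zero: DF = P = 4591/5000 ≈ 0.918200
step 4 [4y] swap r/1=1139/37190: DF=(1 − 1139/37190·(0.980900+0.933800+0.918200))/(1+1139/37190) = 8861/10000 ≈ 0.886100
step 5 [5y] bond c/1=1/40: DF=(190549/200000 − 1/40·(0.980900+0.933800+0.918200+0.886100))/(1+1/40) = 2097/2500 ≈ 0.838800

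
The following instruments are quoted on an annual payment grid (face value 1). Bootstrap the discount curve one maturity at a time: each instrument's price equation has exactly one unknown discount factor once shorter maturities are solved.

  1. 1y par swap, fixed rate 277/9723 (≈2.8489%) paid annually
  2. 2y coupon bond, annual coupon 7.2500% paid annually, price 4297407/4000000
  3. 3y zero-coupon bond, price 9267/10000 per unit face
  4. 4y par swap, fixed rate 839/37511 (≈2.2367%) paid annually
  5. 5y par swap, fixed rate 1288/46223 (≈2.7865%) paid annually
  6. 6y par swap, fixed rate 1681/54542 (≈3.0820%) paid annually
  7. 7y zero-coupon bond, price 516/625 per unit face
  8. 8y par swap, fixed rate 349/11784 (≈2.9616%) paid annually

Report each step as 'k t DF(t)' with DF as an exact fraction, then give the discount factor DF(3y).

1 1 9723/10000
2 2 117/125
3 3 9267/10000
4 4 9161/10000
5 5 1089/1250
6 6 8319/10000
7 7 516/625
8 8 3953/5000
DF(3y) = 9267/10000 ≈ 0.926700

step 1 [1y] swap r/1=277/9723: DF=(1 − 277/9723·(0))/(1+277/9723) = 9723/10000 ≈ 0.972300
step 2 [2y] bond c/1=29/400: DF=(4297407/4000000 − 29/400·(0.972300))/(1+29/400) = 117/125 ≈ 0.936000
step 3 [3y] zero: DF = P = 9267/10000 ≈ 0.926700
step 4 [4y] swap r/1=839/37511: DF=(1 − 839/37511·(0.972300+0.936000+0.926700))/(1+839/37511) = 9161/10000 ≈ 0.916100
step 5 [5y] swap r/1=1288/46223: DF=(1 − 1288/46223·(0.972300+0.936000+0.926700+0.916100))/(1+1288/46223) = 1089/1250 ≈ 0.871200
step 6 [6y] swap r/1=1681/54542: DF=(1 − 1681/54542·(0.972300+0.936000+0.926700+0.916100+0.871200))/(1+1681/54542) = 8319/10000 ≈ 0.831900
step 7 [7y] zero: DF = P = 516/625 ≈ 0.825600
step 8 [8y] swap r/1=349/11784: DF=(1 − 349/11784·(0.972300+0.936000+0.926700+0.916100+0.871200+0.831900+0.825600))/(1+349/11784) = 3953/5000 ≈ 0.790600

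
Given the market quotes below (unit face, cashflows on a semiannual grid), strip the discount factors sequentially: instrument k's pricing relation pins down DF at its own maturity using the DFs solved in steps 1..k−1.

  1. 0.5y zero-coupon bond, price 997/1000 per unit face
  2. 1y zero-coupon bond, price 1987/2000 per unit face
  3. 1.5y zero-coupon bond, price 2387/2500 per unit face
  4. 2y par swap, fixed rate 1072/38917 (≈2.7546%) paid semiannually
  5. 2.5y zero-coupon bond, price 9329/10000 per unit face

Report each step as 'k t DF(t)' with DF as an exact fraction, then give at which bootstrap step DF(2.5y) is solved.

step 1 [0.5y] zero: DF = P = 997/1000 ≈ 0.997000
step 2 [1y] zero: DF = P = 1987/2000 ≈ 0.993500
step 3 [1.5y] zero: DF = P = 2387/2500 ≈ 0.954800
step 4 [2y] swap r/2=536/38917: DF=(1 − 536/38917·(0.997000+0.993500+0.954800))/(1+536/38917) = 1183/1250 ≈ 0.946400
step 5 [2.5y] zero: DF = P = 9329/10000 ≈ 0.932900

1 1/2 997/1000
2 1 1987/2000
3 3/2 2387/2500
4 2 1183/1250
5 5/2 9329/10000
DF(2.5y) is solved at step 5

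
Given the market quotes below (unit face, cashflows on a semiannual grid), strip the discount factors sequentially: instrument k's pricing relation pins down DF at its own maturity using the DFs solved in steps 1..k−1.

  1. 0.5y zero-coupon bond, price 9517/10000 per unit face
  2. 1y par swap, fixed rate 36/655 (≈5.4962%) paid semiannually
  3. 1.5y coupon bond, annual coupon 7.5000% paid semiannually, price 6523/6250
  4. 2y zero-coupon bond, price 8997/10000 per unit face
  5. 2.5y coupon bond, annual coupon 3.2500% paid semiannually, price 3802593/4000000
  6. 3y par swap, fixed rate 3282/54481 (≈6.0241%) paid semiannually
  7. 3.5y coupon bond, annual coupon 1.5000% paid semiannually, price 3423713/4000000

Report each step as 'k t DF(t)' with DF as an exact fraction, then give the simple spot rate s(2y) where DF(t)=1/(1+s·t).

step 1 [0.5y] zero: DF = P = 9517/10000 ≈ 0.951700
step 2 [1y] swap r/2=18/655: DF=(1 − 18/655·(0.951700))/(1+18/655) = 4739/5000 ≈ 0.947800
step 3 [1.5y] bond c/2=3/80: DF=(6523/6250 − 3/80·(0.951700+0.947800))/(1+3/80) = 9373/10000 ≈ 0.937300
step 4 [2y] zero: DF = P = 8997/10000 ≈ 0.899700
step 5 [2.5y] bond c/2=13/800: DF=(3802593/4000000 − 13/800·(0.951700+0.947800+0.937300+0.899700))/(1+13/800) = 8757/10000 ≈ 0.875700
step 6 [3y] swap r/2=1641/54481: DF=(1 − 1641/54481·(0.951700+0.947800+0.937300+0.899700+0.875700))/(1+1641/54481) = 8359/10000 ≈ 0.835900
step 7 [3.5y] bond c/2=3/400: DF=(3423713/4000000 − 3/400·(0.951700+0.947800+0.937300+0.899700+0.875700+0.835900))/(1+3/400) = 809/1000 ≈ 0.809000

1 1/2 9517/10000
2 1 4739/5000
3 3/2 9373/10000
4 2 8997/10000
5 5/2 8757/10000
6 3 8359/10000
7 7/2 809/1000
s(2y) = (1/(8997/10000) − 1)/(2) = 1003/17994 ≈ 5.5741%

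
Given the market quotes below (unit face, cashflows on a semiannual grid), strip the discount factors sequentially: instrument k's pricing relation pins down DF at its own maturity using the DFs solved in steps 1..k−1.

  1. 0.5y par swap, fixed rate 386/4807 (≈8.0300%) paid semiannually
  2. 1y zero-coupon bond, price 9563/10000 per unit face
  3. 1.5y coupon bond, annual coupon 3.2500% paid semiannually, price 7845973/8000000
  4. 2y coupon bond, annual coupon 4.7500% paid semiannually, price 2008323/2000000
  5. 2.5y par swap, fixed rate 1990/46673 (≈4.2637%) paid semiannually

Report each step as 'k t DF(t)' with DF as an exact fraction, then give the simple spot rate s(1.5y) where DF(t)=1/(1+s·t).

1 1/2 4807/5000
2 1 9563/10000
3 3/2 584/625
4 2 9147/10000
5 5/2 1801/2000
s(1.5y) = (1/(584/625) − 1)/(3/2) = 41/876 ≈ 4.6804%

step 1 [0.5y] swap r/2=193/4807: DF=(1 − 193/4807·(0))/(1+193/4807) = 4807/5000 ≈ 0.961400
step 2 [1y] zero: DF = P = 9563/10000 ≈ 0.956300
step 3 [1.5y] bond c/2=13/800: DF=(7845973/8000000 − 13/800·(0.961400+0.956300))/(1+13/800) = 584/625 ≈ 0.934400
step 4 [2y] bond c/2=19/800: DF=(2008323/2000000 − 19/800·(0.961400+0.956300+0.934400))/(1+19/800) = 9147/10000 ≈ 0.914700
step 5 [2.5y] swap r/2=995/46673: DF=(1 − 995/46673·(0.961400+0.956300+0.934400+0.914700))/(1+995/46673) = 1801/2000 ≈ 0.900500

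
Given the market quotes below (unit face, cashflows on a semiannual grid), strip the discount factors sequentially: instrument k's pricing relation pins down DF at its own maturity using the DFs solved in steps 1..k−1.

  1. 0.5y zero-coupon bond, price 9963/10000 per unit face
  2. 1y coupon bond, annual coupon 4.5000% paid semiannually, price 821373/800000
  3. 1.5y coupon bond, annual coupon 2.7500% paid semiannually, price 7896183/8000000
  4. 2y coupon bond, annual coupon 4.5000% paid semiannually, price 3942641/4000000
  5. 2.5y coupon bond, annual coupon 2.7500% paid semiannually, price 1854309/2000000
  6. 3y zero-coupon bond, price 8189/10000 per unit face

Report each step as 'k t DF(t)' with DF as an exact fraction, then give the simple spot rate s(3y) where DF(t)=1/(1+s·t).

1 1/2 9963/10000
2 1 4911/5000
3 3/2 2367/2500
4 2 2249/2500
5 5/2 8627/10000
6 3 8189/10000
s(3y) = (1/(8189/10000) − 1)/(3) = 1811/24567 ≈ 7.3717%

step 1 [0.5y] zero: DF = P = 9963/10000 ≈ 0.996300
step 2 [1y] bond c/2=9/400: DF=(821373/800000 − 9/400·(0.996300))/(1+9/400) = 4911/5000 ≈ 0.982200
step 3 [1.5y] bond c/2=11/800: DF=(7896183/8000000 − 11/800·(0.996300+0.982200))/(1+11/800) = 2367/2500 ≈ 0.946800
step 4 [2y] bond c/2=9/400: DF=(3942641/4000000 − 9/400·(0.996300+0.982200+0.946800))/(1+9/400) = 2249/2500 ≈ 0.899600
step 5 [2.5y] bond c/2=11/800: DF=(1854309/2000000 − 11/800·(0.996300+0.982200+0.946800+0.899600))/(1+11/800) = 8627/10000 ≈ 0.862700
step 6 [3y] zero: DF = P = 8189/10000 ≈ 0.818900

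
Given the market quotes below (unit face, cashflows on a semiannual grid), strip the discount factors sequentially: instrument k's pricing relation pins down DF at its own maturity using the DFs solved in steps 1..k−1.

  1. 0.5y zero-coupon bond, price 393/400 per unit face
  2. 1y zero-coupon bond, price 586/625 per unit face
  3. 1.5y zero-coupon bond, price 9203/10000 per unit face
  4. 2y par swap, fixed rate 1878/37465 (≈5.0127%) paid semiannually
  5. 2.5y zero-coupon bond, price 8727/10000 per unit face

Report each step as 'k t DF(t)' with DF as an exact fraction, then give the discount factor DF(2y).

1 1/2 393/400
2 1 586/625
3 3/2 9203/10000
4 2 9061/10000
5 5/2 8727/10000
DF(2y) = 9061/10000 ≈ 0.906100

step 1 [0.5y] zero: DF = P = 393/400 ≈ 0.982500
step 2 [1y] zero: DF = P = 586/625 ≈ 0.937600
step 3 [1.5y] zero: DF = P = 9203/10000 ≈ 0.920300
step 4 [2y] swap r/2=939/37465: DF=(1 − 939/37465·(0.982500+0.937600+0.920300))/(1+939/37465) = 9061/10000 ≈ 0.906100
step 5 [2.5y] zero: DF = P = 8727/10000 ≈ 0.872700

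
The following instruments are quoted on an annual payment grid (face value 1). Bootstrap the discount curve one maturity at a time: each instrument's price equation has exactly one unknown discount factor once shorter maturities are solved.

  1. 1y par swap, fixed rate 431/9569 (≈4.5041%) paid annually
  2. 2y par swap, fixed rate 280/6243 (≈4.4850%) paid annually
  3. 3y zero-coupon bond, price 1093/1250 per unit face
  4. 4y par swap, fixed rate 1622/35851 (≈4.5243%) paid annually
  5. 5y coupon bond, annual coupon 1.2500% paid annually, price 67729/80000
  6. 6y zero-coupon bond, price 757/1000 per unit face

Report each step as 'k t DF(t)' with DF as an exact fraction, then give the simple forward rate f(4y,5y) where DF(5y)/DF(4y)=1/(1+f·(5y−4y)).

step 1 [1y] swap r/1=431/9569: DF=(1 − 431/9569·(0))/(1+431/9569) = 9569/10000 ≈ 0.956900
step 2 [2y] swap r/1=280/6243: DF=(1 − 280/6243·(0.956900))/(1+280/6243) = 229/250 ≈ 0.916000
step 3 [3y] zero: DF = P = 1093/1250 ≈ 0.874400
step 4 [4y] swap r/1=1622/35851: DF=(1 − 1622/35851·(0.956900+0.916000+0.874400))/(1+1622/35851) = 4189/5000 ≈ 0.837800
step 5 [5y] bond c/1=1/80: DF=(67729/80000 − 1/80·(0.956900+0.916000+0.874400+0.837800))/(1+1/80) = 7919/10000 ≈ 0.791900
step 6 [6y] zero: DF = P = 757/1000 ≈ 0.757000

1 1 9569/10000
2 2 229/250
3 3 1093/1250
4 4 4189/5000
5 5 7919/10000
6 6 757/1000
f(4y,5y) = ((4189/5000)/(7919/10000) − 1)/(1) = 459/7919 ≈ 5.7962%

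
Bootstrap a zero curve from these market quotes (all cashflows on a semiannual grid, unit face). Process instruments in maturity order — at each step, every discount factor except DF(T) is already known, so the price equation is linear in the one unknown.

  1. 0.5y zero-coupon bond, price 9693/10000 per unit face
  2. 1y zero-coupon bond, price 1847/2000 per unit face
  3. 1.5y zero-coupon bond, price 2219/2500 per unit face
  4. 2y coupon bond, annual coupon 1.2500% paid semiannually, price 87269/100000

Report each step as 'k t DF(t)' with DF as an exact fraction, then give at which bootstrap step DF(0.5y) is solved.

1 1/2 9693/10000
2 1 1847/2000
3 3/2 2219/2500
4 2 17/20
DF(0.5y) is solved at step 1

step 1 [0.5y] zero: DF = P = 9693/10000 ≈ 0.969300
step 2 [1y] zero: DF = P = 1847/2000 ≈ 0.923500
step 3 [1.5y] zero: DF = P = 2219/2500 ≈ 0.887600
step 4 [2y] bond c/2=1/160: DF=(87269/100000 − 1/160·(0.969300+0.923500+0.887600))/(1+1/160) = 17/20 ≈ 0.850000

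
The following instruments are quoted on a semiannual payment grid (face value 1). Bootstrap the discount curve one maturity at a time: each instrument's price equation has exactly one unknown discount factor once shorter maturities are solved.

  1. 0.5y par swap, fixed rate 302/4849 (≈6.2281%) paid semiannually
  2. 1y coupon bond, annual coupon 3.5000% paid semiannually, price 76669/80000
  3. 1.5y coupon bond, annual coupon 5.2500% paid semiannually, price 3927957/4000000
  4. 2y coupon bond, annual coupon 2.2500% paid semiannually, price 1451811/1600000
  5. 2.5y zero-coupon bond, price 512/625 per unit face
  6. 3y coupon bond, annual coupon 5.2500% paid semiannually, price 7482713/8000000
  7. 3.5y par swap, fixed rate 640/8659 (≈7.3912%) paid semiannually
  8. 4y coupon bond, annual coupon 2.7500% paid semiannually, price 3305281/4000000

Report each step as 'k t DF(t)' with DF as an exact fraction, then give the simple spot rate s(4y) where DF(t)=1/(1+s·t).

step 1 [0.5y] swap r/2=151/4849: DF=(1 − 151/4849·(0))/(1+151/4849) = 4849/5000 ≈ 0.969800
step 2 [1y] bond c/2=7/400: DF=(76669/80000 − 7/400·(0.969800))/(1+7/400) = 2313/2500 ≈ 0.925200
step 3 [1.5y] bond c/2=21/800: DF=(3927957/4000000 − 21/800·(0.969800+0.925200))/(1+21/800) = 2271/2500 ≈ 0.908400
step 4 [2y] bond c/2=9/800: DF=(1451811/1600000 − 9/800·(0.969800+0.925200+0.908400))/(1+9/800) = 8661/10000 ≈ 0.866100
step 5 [2.5y] zero: DF = P = 512/625 ≈ 0.819200
step 6 [3y] bond c/2=21/800: DF=(7482713/8000000 − 21/800·(0.969800+0.925200+0.908400+0.866100+0.819200))/(1+21/800) = 3983/5000 ≈ 0.796600
step 7 [3.5y] swap r/2=320/8659: DF=(1 − 320/8659·(0.969800+0.925200+0.908400+0.866100+0.819200+0.796600))/(1+320/8659) = 97/125 ≈ 0.776000
step 8 [4y] bond c/2=11/800: DF=(3305281/4000000 − 11/800·(0.969800+0.925200+0.908400+0.866100+0.819200+0.796600+0.776000))/(1+11/800) = 7329/10000 ≈ 0.732900

1 1/2 4849/5000
2 1 2313/2500
3 3/2 2271/2500
4 2 8661/10000
5 5/2 512/625
6 3 3983/5000
7 7/2 97/125
8 4 7329/10000
s(4y) = (1/(7329/10000) − 1)/(4) = 2671/29316 ≈ 9.1111%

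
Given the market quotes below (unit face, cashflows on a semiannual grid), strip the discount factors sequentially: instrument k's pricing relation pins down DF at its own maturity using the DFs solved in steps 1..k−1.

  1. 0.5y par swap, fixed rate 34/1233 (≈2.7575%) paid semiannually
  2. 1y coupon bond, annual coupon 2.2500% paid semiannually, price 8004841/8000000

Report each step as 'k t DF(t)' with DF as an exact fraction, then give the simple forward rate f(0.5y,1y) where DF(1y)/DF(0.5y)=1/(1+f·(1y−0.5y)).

1 1/2 1233/1250
2 1 1957/2000
f(0.5y,1y) = ((1233/1250)/(1957/2000) − 1)/(1/2) = 158/9785 ≈ 1.6147%

step 1 [0.5y] swap r/2=17/1233: DF=(1 − 17/1233·(0))/(1+17/1233) = 1233/1250 ≈ 0.986400
step 2 [1y] bond c/2=9/800: DF=(8004841/8000000 − 9/800·(0.986400))/(1+9/800) = 1957/2000 ≈ 0.978500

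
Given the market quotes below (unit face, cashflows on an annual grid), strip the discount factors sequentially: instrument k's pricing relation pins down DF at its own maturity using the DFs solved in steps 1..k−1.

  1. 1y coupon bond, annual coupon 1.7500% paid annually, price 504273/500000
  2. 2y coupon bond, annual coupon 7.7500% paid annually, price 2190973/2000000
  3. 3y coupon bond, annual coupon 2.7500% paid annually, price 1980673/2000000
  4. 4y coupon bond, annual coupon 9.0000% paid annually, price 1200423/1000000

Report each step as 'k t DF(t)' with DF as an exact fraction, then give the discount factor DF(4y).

1 1 1239/1250
2 2 4727/5000
3 3 114/125
4 4 8661/10000
DF(4y) = 8661/10000 ≈ 0.866100

step 1 [1y] bond c/1=7/400: DF=(504273/500000 − 7/400·(0))/(1+7/400) = 1239/1250 ≈ 0.991200
step 2 [2y] bond c/1=31/400: DF=(2190973/2000000 − 31/400·(0.991200))/(1+31/400) = 4727/5000 ≈ 0.945400
step 3 [3y] bond c/1=11/400: DF=(1980673/2000000 − 11/400·(0.991200+0.945400))/(1+11/400) = 114/125 ≈ 0.912000
step 4 [4y] bond c/1=9/100: DF=(1200423/1000000 − 9/100·(0.991200+0.945400+0.912000))/(1+9/100) = 8661/10000 ≈ 0.866100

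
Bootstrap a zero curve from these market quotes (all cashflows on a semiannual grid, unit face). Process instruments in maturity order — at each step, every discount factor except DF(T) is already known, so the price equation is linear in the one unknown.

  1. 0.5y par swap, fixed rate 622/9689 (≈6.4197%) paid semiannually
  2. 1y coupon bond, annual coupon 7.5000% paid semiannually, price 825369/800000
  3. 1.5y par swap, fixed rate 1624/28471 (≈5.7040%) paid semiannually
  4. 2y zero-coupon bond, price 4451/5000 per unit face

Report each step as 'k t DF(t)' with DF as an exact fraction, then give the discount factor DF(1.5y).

step 1 [0.5y] swap r/2=311/9689: DF=(1 − 311/9689·(0))/(1+311/9689) = 9689/10000 ≈ 0.968900
step 2 [1y] bond c/2=3/80: DF=(825369/800000 − 3/80·(0.968900))/(1+3/80) = 4797/5000 ≈ 0.959400
step 3 [1.5y] swap r/2=812/28471: DF=(1 − 812/28471·(0.968900+0.959400))/(1+812/28471) = 2297/2500 ≈ 0.918800
step 4 [2y] zero: DF = P = 4451/5000 ≈ 0.890200

1 1/2 9689/10000
2 1 4797/5000
3 3/2 2297/2500
4 2 4451/5000
DF(1.5y) = 2297/2500 ≈ 0.918800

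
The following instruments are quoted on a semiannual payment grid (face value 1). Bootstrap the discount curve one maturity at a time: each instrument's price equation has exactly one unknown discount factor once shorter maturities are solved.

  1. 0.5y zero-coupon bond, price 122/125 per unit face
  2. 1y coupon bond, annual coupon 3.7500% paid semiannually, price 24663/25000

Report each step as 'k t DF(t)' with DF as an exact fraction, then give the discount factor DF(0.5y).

step 1 [0.5y] zero: DF = P = 122/125 ≈ 0.976000
step 2 [1y] bond c/2=3/160: DF=(24663/25000 − 3/160·(0.976000))/(1+3/160) = 594/625 ≈ 0.950400

1 1/2 122/125
2 1 594/625
DF(0.5y) = 122/125 ≈ 0.976000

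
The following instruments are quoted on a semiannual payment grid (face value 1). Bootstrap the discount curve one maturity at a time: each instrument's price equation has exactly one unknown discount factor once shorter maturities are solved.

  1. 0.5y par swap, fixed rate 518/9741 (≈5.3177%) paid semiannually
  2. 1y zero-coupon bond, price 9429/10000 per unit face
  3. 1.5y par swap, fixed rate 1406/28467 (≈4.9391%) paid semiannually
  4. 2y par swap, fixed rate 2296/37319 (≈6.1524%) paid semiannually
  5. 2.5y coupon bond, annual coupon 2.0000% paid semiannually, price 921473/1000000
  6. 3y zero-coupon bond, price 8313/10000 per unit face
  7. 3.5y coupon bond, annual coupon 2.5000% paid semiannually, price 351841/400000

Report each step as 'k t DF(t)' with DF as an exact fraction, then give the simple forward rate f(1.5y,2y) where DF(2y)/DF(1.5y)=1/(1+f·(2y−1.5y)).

step 1 [0.5y] swap r/2=259/9741: DF=(1 − 259/9741·(0))/(1+259/9741) = 9741/10000 ≈ 0.974100
step 2 [1y] zero: DF = P = 9429/10000 ≈ 0.942900
step 3 [1.5y] swap r/2=703/28467: DF=(1 − 703/28467·(0.974100+0.942900))/(1+703/28467) = 9297/10000 ≈ 0.929700
step 4 [2y] swap r/2=1148/37319: DF=(1 − 1148/37319·(0.974100+0.942900+0.929700))/(1+1148/37319) = 2213/2500 ≈ 0.885200
step 5 [2.5y] bond c/2=1/100: DF=(921473/1000000 − 1/100·(0.974100+0.942900+0.929700+0.885200))/(1+1/100) = 4377/5000 ≈ 0.875400
step 6 [3y] zero: DF = P = 8313/10000 ≈ 0.831300
step 7 [3.5y] bond c/2=1/80: DF=(351841/400000 − 1/80·(0.974100+0.942900+0.929700+0.885200+0.875400+0.831300))/(1+1/80) = 501/625 ≈ 0.801600

1 1/2 9741/10000
2 1 9429/10000
3 3/2 9297/10000
4 2 2213/2500
5 5/2 4377/5000
6 3 8313/10000
7 7/2 501/625
f(1.5y,2y) = ((9297/10000)/(2213/2500) − 1)/(1/2) = 445/4426 ≈ 10.0542%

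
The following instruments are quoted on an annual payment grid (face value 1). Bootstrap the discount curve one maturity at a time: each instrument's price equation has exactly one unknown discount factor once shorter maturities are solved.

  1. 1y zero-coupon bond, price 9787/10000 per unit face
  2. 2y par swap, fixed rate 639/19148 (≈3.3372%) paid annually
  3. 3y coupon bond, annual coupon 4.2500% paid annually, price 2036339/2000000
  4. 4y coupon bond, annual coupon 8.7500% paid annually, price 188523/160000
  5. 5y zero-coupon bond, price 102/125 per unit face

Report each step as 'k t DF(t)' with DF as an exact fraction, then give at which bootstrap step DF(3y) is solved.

1 1 9787/10000
2 2 9361/10000
3 3 4493/5000
4 4 8571/10000
5 5 102/125
DF(3y) is solved at step 3

step 1 [1y] zero: DF = P = 9787/10000 ≈ 0.978700
step 2 [2y] swap r/1=639/19148: DF=(1 − 639/19148·(0.978700))/(1+639/19148) = 9361/10000 ≈ 0.936100
step 3 [3y] bond c/1=17/400: DF=(2036339/2000000 − 17/400·(0.978700+0.936100))/(1+17/400) = 4493/5000 ≈ 0.898600
step 4 [4y] bond c/1=7/80: DF=(188523/160000 − 7/80·(0.978700+0.936100+0.898600))/(1+7/80) = 8571/10000 ≈ 0.857100
step 5 [5y] zero: DF = P = 102/125 ≈ 0.816000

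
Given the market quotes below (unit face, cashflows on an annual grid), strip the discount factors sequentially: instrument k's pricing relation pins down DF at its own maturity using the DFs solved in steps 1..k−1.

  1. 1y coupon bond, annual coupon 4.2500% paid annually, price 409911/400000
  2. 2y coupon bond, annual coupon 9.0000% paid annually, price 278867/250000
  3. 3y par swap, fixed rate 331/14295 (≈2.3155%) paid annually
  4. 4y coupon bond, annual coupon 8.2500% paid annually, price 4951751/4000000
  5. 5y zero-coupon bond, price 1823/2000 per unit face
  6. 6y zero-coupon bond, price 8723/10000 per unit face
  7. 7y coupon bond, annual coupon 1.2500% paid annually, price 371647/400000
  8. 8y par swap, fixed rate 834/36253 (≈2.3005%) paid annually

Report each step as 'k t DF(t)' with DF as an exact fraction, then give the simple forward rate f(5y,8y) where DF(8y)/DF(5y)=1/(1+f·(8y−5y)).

step 1 [1y] bond c/1=17/400: DF=(409911/400000 − 17/400·(0))/(1+17/400) = 983/1000 ≈ 0.983000
step 2 [2y] bond c/1=9/100: DF=(278867/250000 − 9/100·(0.983000))/(1+9/100) = 4711/5000 ≈ 0.942200
step 3 [3y] swap r/1=331/14295: DF=(1 − 331/14295·(0.983000+0.942200))/(1+331/14295) = 4669/5000 ≈ 0.933800
step 4 [4y] bond c/1=33/400: DF=(4951751/4000000 − 33/400·(0.983000+0.942200+0.933800))/(1+33/400) = 9257/10000 ≈ 0.925700
step 5 [5y] zero: DF = P = 1823/2000 ≈ 0.911500
step 6 [6y] zero: DF = P = 8723/10000 ≈ 0.872300
step 7 [7y] bond c/1=1/80: DF=(371647/400000 − 1/80·(0.983000+0.942200+0.933800+0.925700+0.911500+0.872300))/(1+1/80) = 8489/10000 ≈ 0.848900
step 8 [8y] swap r/1=834/36253: DF=(1 − 834/36253·(0.983000+0.942200+0.933800+0.925700+0.911500+0.872300+0.848900))/(1+834/36253) = 2083/2500 ≈ 0.833200

1 1 983/1000
2 2 4711/5000
3 3 4669/5000
4 4 9257/10000
5 5 1823/2000
6 6 8723/10000
7 7 8489/10000
8 8 2083/2500
f(5y,8y) = ((1823/2000)/(2083/2500) − 1)/(3) = 261/8332 ≈ 3.1325%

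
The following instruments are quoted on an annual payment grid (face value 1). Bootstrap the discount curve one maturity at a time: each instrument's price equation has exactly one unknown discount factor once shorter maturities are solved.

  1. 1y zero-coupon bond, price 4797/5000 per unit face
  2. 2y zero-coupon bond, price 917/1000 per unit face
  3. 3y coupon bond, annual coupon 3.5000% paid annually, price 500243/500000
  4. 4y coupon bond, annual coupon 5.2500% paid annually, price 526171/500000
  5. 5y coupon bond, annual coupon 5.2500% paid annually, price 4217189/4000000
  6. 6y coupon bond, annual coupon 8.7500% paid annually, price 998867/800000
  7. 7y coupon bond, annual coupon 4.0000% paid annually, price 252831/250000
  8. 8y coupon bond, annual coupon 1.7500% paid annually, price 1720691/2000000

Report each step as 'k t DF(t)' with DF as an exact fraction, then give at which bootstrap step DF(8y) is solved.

1 1 4797/5000
2 2 917/1000
3 3 1129/1250
4 4 2153/2500
5 5 8201/10000
6 6 1973/2500
7 7 1541/2000
8 8 371/500
DF(8y) is solved at step 8

step 1 [1y] zero: DF = P = 4797/5000 ≈ 0.959400
step 2 [2y] zero: DF = P = 917/1000 ≈ 0.917000
step 3 [3y] bond c/1=7/200: DF=(500243/500000 − 7/200·(0.959400+0.917000))/(1+7/200) = 1129/1250 ≈ 0.903200
step 4 [4y] bond c/1=21/400: DF=(526171/500000 − 21/400·(0.959400+0.917000+0.903200))/(1+21/400) = 2153/2500 ≈ 0.861200
step 5 [5y] bond c/1=21/400: DF=(4217189/4000000 − 21/400·(0.959400+0.917000+0.903200+0.861200))/(1+21/400) = 8201/10000 ≈ 0.820100
step 6 [6y] bond c/1=7/80: DF=(998867/800000 − 7/80·(0.959400+0.917000+0.903200+0.861200+0.820100))/(1+7/80) = 1973/2500 ≈ 0.789200
step 7 [7y] bond c/1=1/25: DF=(252831/250000 − 1/25·(0.959400+0.917000+0.903200+0.861200+0.820100+0.789200))/(1+1/25) = 1541/2000 ≈ 0.770500
step 8 [8y] bond c/1=7/400: DF=(1720691/2000000 − 7/400·(0.959400+0.917000+0.903200+0.861200+0.820100+0.789200+0.770500))/(1+7/400) = 371/500 ≈ 0.742000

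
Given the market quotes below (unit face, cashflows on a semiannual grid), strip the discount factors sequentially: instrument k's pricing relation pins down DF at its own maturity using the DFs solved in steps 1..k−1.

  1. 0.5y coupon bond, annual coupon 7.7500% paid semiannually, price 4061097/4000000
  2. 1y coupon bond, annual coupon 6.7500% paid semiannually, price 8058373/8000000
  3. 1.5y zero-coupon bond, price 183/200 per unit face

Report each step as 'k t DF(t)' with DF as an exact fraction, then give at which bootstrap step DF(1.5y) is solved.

step 1 [0.5y] bond c/2=31/800: DF=(4061097/4000000 − 31/800·(0))/(1+31/800) = 4887/5000 ≈ 0.977400
step 2 [1y] bond c/2=27/800: DF=(8058373/8000000 − 27/800·(0.977400))/(1+27/800) = 377/400 ≈ 0.942500
step 3 [1.5y] zero: DF = P = 183/200 ≈ 0.915000

1 1/2 4887/5000
2 1 377/400
3 3/2 183/200
DF(1.5y) is solved at step 3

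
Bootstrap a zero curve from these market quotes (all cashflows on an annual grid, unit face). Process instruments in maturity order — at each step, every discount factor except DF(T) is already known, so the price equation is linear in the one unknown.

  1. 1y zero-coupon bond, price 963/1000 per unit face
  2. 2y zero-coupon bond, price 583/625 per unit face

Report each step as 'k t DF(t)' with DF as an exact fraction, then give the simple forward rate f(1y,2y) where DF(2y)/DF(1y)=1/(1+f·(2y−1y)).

1 1 963/1000
2 2 583/625
f(1y,2y) = ((963/1000)/(583/625) − 1)/(1) = 151/4664 ≈ 3.2376%

step 1 [1y] zero: DF = P = 963/1000 ≈ 0.963000
step 2 [2y] zero: DF = P = 583/625 ≈ 0.932800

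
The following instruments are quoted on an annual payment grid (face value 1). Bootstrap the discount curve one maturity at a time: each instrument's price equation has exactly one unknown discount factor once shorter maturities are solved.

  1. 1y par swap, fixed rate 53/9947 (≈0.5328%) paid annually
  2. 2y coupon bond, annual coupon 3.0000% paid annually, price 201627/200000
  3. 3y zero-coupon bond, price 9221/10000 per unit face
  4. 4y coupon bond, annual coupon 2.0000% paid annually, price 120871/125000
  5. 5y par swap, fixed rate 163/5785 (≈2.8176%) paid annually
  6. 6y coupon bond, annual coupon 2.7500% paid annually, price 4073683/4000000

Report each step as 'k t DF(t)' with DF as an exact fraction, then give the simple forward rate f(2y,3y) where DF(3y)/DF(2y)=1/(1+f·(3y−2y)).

step 1 [1y] swap r/1=53/9947: DF=(1 − 53/9947·(0))/(1+53/9947) = 9947/10000 ≈ 0.994700
step 2 [2y] bond c/1=3/100: DF=(201627/200000 − 3/100·(0.994700))/(1+3/100) = 4749/5000 ≈ 0.949800
step 3 [3y] zero: DF = P = 9221/10000 ≈ 0.922100
step 4 [4y] bond c/1=1/50: DF=(120871/125000 − 1/50·(0.994700+0.949800+0.922100))/(1+1/50) = 4459/5000 ≈ 0.891800
step 5 [5y] swap r/1=163/5785: DF=(1 − 163/5785·(0.994700+0.949800+0.922100+0.891800))/(1+163/5785) = 1087/1250 ≈ 0.869600
step 6 [6y] bond c/1=11/400: DF=(4073683/4000000 − 11/400·(0.994700+0.949800+0.922100+0.891800+0.869600))/(1+11/400) = 8673/10000 ≈ 0.867300

1 1 9947/10000
2 2 4749/5000
3 3 9221/10000
4 4 4459/5000
5 5 1087/1250
6 6 8673/10000
f(2y,3y) = ((4749/5000)/(9221/10000) − 1)/(1) = 277/9221 ≈ 3.0040%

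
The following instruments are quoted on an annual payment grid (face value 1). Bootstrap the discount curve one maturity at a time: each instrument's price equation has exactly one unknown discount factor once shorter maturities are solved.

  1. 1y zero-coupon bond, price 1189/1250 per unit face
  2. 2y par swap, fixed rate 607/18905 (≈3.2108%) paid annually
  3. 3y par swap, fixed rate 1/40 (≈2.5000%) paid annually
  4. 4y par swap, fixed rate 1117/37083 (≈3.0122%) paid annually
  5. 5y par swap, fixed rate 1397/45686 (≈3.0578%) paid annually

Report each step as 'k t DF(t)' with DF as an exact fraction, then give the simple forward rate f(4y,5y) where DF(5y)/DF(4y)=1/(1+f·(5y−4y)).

1 1 1189/1250
2 2 9393/10000
3 3 1859/2000
4 4 8883/10000
5 5 8603/10000
f(4y,5y) = ((8883/10000)/(8603/10000) − 1)/(1) = 40/1229 ≈ 3.2547%

step 1 [1y] zero: DF = P = 1189/1250 ≈ 0.951200
step 2 [2y] swap r/1=607/18905: DF=(1 − 607/18905·(0.951200))/(1+607/18905) = 9393/10000 ≈ 0.939300
step 3 [3y] swap r/1=1/40: DF=(1 − 1/40·(0.951200+0.939300))/(1+1/40) = 1859/2000 ≈ 0.929500
step 4 [4y] swap r/1=1117/37083: DF=(1 − 1117/37083·(0.951200+0.939300+0.929500))/(1+1117/37083) = 8883/10000 ≈ 0.888300
step 5 [5y] swap r/1=1397/45686: DF=(1 − 1397/45686·(0.951200+0.939300+0.929500+0.888300))/(1+1397/45686) = 8603/10000 ≈ 0.860300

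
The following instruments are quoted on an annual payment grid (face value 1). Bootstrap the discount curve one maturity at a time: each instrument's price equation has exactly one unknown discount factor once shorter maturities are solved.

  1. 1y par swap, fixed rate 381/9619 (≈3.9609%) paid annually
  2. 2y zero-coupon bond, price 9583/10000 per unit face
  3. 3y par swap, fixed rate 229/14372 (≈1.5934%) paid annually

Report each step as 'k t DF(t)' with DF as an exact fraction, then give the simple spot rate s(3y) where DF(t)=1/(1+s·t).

step 1 [1y] swap r/1=381/9619: DF=(1 − 381/9619·(0))/(1+381/9619) = 9619/10000 ≈ 0.961900
step 2 [2y] zero: DF = P = 9583/10000 ≈ 0.958300
step 3 [3y] swap r/1=229/14372: DF=(1 − 229/14372·(0.961900+0.958300))/(1+229/14372) = 4771/5000 ≈ 0.954200

1 1 9619/10000
2 2 9583/10000
3 3 4771/5000
s(3y) = (1/(4771/5000) − 1)/(3) = 229/14313 ≈ 1.5999%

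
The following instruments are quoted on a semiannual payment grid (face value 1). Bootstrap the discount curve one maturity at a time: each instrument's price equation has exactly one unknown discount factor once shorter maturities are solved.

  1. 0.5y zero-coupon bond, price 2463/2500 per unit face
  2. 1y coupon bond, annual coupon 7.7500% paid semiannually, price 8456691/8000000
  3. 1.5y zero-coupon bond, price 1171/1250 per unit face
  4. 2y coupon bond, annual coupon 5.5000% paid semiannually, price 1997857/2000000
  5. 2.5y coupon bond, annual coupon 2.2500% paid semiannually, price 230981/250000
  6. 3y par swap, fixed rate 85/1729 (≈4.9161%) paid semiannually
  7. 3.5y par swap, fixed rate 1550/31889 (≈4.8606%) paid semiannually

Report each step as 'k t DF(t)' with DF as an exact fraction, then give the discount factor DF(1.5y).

step 1 [0.5y] zero: DF = P = 2463/2500 ≈ 0.985200
step 2 [1y] bond c/2=31/800: DF=(8456691/8000000 − 31/800·(0.985200))/(1+31/800) = 9809/10000 ≈ 0.980900
step 3 [1.5y] zero: DF = P = 1171/1250 ≈ 0.936800
step 4 [2y] bond c/2=11/400: DF=(1997857/2000000 − 11/400·(0.985200+0.980900+0.936800))/(1+11/400) = 1789/2000 ≈ 0.894500
step 5 [2.5y] bond c/2=9/800: DF=(230981/250000 − 9/800·(0.985200+0.980900+0.936800+0.894500))/(1+9/800) = 4357/5000 ≈ 0.871400
step 6 [3y] swap r/2=85/3458: DF=(1 − 85/3458·(0.985200+0.980900+0.936800+0.894500+0.871400))/(1+85/3458) = 108/125 ≈ 0.864000
step 7 [3.5y] swap r/2=775/31889: DF=(1 − 775/31889·(0.985200+0.980900+0.936800+0.894500+0.871400+0.864000))/(1+775/31889) = 169/200 ≈ 0.845000

1 1/2 2463/2500
2 1 9809/10000
3 3/2 1171/1250
4 2 1789/2000
5 5/2 4357/5000
6 3 108/125
7 7/2 169/200
DF(1.5y) = 1171/1250 ≈ 0.936800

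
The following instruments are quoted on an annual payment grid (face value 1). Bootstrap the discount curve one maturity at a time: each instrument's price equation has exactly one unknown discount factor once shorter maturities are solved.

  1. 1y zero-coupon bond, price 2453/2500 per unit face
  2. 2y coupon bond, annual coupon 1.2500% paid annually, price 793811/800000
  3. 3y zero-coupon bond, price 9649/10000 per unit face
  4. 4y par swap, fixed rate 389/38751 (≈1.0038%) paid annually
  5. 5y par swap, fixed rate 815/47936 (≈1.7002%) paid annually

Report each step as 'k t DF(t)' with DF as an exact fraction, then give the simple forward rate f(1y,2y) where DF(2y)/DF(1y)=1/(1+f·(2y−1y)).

1 1 2453/2500
2 2 9679/10000
3 3 9649/10000
4 4 9611/10000
5 5 1837/2000
f(1y,2y) = ((2453/2500)/(9679/10000) − 1)/(1) = 133/9679 ≈ 1.3741%

step 1 [1y] zero: DF = P = 2453/2500 ≈ 0.981200
step 2 [2y] bond c/1=1/80: DF=(793811/800000 − 1/80·(0.981200))/(1+1/80) = 9679/10000 ≈ 0.967900
step 3 [3y] zero: DF = P = 9649/10000 ≈ 0.964900
step 4 [4y] swap r/1=389/38751: DF=(1 − 389/38751·(0.981200+0.967900+0.964900))/(1+389/38751) = 9611/10000 ≈ 0.961100
step 5 [5y] swap r/1=815/47936: DF=(1 − 815/47936·(0.981200+0.967900+0.964900+0.961100))/(1+815/47936) = 1837/2000 ≈ 0.918500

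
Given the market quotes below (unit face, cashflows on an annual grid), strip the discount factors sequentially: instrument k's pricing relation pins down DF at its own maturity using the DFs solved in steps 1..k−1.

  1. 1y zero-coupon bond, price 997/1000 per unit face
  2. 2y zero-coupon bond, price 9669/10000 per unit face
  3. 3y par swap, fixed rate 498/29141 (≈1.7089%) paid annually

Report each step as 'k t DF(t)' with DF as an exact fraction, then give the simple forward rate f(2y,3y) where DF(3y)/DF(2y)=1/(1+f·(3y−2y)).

1 1 997/1000
2 2 9669/10000
3 3 4751/5000
f(2y,3y) = ((9669/10000)/(4751/5000) − 1)/(1) = 167/9502 ≈ 1.7575%

step 1 [1y] zero: DF = P = 997/1000 ≈ 0.997000
step 2 [2y] zero: DF = P = 9669/10000 ≈ 0.966900
step 3 [3y] swap r/1=498/29141: DF=(1 − 498/29141·(0.997000+0.966900))/(1+498/29141) = 4751/5000 ≈ 0.950200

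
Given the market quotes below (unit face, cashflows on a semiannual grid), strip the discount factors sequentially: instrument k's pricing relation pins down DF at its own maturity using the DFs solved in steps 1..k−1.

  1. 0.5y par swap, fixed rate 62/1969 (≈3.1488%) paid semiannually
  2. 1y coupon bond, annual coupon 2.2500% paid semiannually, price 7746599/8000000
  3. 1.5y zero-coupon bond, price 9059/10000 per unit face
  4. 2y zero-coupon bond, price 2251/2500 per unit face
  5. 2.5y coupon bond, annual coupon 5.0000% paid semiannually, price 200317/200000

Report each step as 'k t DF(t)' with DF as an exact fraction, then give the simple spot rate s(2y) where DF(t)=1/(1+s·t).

1 1/2 1969/2000
2 1 4733/5000
3 3/2 9059/10000
4 2 2251/2500
5 5/2 443/500
s(2y) = (1/(2251/2500) − 1)/(2) = 249/4502 ≈ 5.5309%

step 1 [0.5y] swap r/2=31/1969: DF=(1 − 31/1969·(0))/(1+31/1969) = 1969/2000 ≈ 0.984500
step 2 [1y] bond c/2=9/800: DF=(7746599/8000000 − 9/800·(0.984500))/(1+9/800) = 4733/5000 ≈ 0.946600
step 3 [1.5y] zero: DF = P = 9059/10000 ≈ 0.905900
step 4 [2y] zero: DF = P = 2251/2500 ≈ 0.900400
step 5 [2.5y] bond c/2=1/40: DF=(200317/200000 − 1/40·(0.984500+0.946600+0.905900+0.900400))/(1+1/40) = 443/500 ≈ 0.886000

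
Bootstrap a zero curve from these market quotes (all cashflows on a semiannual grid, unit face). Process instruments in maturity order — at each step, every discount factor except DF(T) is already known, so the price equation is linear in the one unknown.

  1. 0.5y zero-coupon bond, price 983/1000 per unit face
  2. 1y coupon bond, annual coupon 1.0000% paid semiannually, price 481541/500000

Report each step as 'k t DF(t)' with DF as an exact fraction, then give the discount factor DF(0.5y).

step 1 [0.5y] zero: DF = P = 983/1000 ≈ 0.983000
step 2 [1y] bond c/2=1/200: DF=(481541/500000 − 1/200·(0.983000))/(1+1/200) = 4767/5000 ≈ 0.953400

1 1/2 983/1000
2 1 4767/5000
DF(0.5y) = 983/1000 ≈ 0.983000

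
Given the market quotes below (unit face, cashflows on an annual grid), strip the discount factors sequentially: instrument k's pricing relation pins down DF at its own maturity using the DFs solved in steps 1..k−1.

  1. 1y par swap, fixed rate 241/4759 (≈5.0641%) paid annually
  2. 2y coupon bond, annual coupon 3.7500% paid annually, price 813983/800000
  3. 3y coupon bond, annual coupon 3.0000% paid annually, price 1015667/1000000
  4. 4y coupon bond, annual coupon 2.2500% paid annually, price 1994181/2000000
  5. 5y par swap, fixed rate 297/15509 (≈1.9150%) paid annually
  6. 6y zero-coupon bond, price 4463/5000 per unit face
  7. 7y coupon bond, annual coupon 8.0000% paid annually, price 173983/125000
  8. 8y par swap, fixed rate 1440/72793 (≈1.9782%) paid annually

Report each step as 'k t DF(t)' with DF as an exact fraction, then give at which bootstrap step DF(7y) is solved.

step 1 [1y] swap r/1=241/4759: DF=(1 − 241/4759·(0))/(1+241/4759) = 4759/5000 ≈ 0.951800
step 2 [2y] bond c/1=3/80: DF=(813983/800000 − 3/80·(0.951800))/(1+3/80) = 9463/10000 ≈ 0.946300
step 3 [3y] bond c/1=3/100: DF=(1015667/1000000 − 3/100·(0.951800+0.946300))/(1+3/100) = 2327/2500 ≈ 0.930800
step 4 [4y] bond c/1=9/400: DF=(1994181/2000000 − 9/400·(0.951800+0.946300+0.930800))/(1+9/400) = 9129/10000 ≈ 0.912900
step 5 [5y] swap r/1=297/15509: DF=(1 − 297/15509·(0.951800+0.946300+0.930800+0.912900))/(1+297/15509) = 9109/10000 ≈ 0.910900
step 6 [6y] zero: DF = P = 4463/5000 ≈ 0.892600
step 7 [7y] bond c/1=2/25: DF=(173983/125000 − 2/25·(0.951800+0.946300+0.930800+0.912900+0.910900+0.892600))/(1+2/25) = 439/500 ≈ 0.878000
step 8 [8y] swap r/1=1440/72793: DF=(1 − 1440/72793·(0.951800+0.946300+0.930800+0.912900+0.910900+0.892600+0.878000))/(1+1440/72793) = 107/125 ≈ 0.856000

1 1 4759/5000
2 2 9463/10000
3 3 2327/2500
4 4 9129/10000
5 5 9109/10000
6 6 4463/5000
7 7 439/500
8 8 107/125
DF(7y) is solved at step 7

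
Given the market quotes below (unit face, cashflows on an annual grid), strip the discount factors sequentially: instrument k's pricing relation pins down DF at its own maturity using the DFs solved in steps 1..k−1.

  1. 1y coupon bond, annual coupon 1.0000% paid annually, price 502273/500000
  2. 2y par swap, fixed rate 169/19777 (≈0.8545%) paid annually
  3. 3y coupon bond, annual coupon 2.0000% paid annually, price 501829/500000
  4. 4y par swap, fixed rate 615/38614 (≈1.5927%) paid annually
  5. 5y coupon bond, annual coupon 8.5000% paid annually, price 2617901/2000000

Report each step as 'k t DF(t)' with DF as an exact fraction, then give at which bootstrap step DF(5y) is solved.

step 1 [1y] bond c/1=1/100: DF=(502273/500000 − 1/100·(0))/(1+1/100) = 4973/5000 ≈ 0.994600
step 2 [2y] swap r/1=169/19777: DF=(1 − 169/19777·(0.994600))/(1+169/19777) = 9831/10000 ≈ 0.983100
step 3 [3y] bond c/1=1/50: DF=(501829/500000 − 1/50·(0.994600+0.983100))/(1+1/50) = 2363/2500 ≈ 0.945200
step 4 [4y] swap r/1=615/38614: DF=(1 − 615/38614·(0.994600+0.983100+0.945200))/(1+615/38614) = 1877/2000 ≈ 0.938500
step 5 [5y] bond c/1=17/200: DF=(2617901/2000000 − 17/200·(0.994600+0.983100+0.945200+0.938500))/(1+17/200) = 9039/10000 ≈ 0.903900

1 1 4973/5000
2 2 9831/10000
3 3 2363/2500
4 4 1877/2000
5 5 9039/10000
DF(5y) is solved at step 5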